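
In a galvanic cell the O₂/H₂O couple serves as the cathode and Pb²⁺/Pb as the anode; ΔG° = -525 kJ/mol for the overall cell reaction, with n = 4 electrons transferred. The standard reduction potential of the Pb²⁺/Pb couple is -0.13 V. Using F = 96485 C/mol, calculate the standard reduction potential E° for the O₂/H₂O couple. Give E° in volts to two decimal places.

E°cell = −ΔG°/(nF) = −(-525×10³)/((4)(96485)) = +1.360 V.
Since O₂/H₂O is the cathode and Pb²⁺/Pb the anode, E°cell = E°(O₂/H₂O) − E°(Pb²⁺/Pb).
So E°(O₂/H₂O) = E°cell + E°(Pb²⁺/Pb) = +1.360 + (-0.13) = +1.23 V.

+1.23 V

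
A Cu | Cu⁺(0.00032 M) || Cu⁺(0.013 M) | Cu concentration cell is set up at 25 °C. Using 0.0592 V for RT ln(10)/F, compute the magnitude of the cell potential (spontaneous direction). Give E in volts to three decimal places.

For a concentration cell E°cell = 0. The 0.013 M side is the cathode (reduction is favoured where [Cu⁺] is higher).
With n = 1, E = −(0.0592/1) log([Cu⁺]ₐₙ/[Cu⁺]꜀ₐₜ) = −(0.0592/1) log(0.00032/0.013) = −(0.0592/1)(-1.609) = +0.095 V.

+0.095 V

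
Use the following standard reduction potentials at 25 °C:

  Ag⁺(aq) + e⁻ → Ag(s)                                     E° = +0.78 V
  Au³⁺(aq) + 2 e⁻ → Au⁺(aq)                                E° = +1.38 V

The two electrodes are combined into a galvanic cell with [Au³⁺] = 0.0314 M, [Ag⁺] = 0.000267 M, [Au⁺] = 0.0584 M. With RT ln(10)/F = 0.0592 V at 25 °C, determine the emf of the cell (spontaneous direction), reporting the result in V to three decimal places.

+0.804 V

Au³⁺/Au⁺ is the cathode (higher E°), Ag⁺/Ag the anode: E°cell = +1.38 − (+0.78) = +0.60 V, n = 2.
Overall: Au³⁺(aq) + 2 Ag(s) → Au⁺(aq) + 2 Ag⁺(aq)
Q = [Au⁺]·[Ag⁺]^2 / ([Au³⁺]); log Q = -6.877.
E = E° − (0.0592/n) log Q = +0.60 − (0.0592/2)(-6.877) = +0.804 V.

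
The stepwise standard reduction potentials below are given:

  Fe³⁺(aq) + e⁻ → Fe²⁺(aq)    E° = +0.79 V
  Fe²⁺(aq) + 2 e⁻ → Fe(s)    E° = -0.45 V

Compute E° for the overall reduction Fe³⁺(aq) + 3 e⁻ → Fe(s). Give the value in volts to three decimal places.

-0.037 V

Adding the free-energy changes (−nFE°) of the two steps gives −n₃FE°₃ = −n₁FE°₁ − n₂FE°₂.
E°₃ = (1×+0.79 + 2×-0.45) / 3 = (-0.110) / 3 = -0.037 V.
Simply averaging or adding the two E° values would be wrong; the electron-weighted sum is required.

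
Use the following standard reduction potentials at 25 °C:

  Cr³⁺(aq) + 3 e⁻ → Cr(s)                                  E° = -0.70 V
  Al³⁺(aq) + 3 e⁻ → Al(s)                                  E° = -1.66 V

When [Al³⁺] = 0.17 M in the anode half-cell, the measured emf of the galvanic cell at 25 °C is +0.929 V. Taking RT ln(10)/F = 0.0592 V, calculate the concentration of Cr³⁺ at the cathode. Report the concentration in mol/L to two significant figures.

0.0046 M

Cr³⁺/Cr is the cathode, Al³⁺/Al the anode: E°cell = +0.96 V, n = 3.
Overall reaction: Cr³⁺(aq) + Al(s) → Cr(s) + Al³⁺(aq); Q = [Al³⁺]^1/[Cr³⁺]^1.
From E = E° − (0.0592/n) log Q: log Q = (E° − E)·n/0.0592 = (+0.96 − (+0.929))·3/0.0592 = 1.5709.
So 1·log[Cr³⁺] = 1·log(0.17) − log Q = -0.7696 − (1.5709) = -2.3405; [Cr³⁺] = 10^(-2.3405) ≈ 0.0046 M.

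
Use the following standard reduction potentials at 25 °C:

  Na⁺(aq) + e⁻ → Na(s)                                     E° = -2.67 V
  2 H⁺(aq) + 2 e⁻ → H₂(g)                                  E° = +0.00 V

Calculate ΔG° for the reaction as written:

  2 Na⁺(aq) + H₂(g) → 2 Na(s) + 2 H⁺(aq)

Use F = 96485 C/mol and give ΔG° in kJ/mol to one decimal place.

+515.2 kJ/mol

As written, Na⁺/Na is reduced (cathode) and H⁺/H₂ is oxidised (anode), so E°cell = (-2.67) − (+0.00) = -2.67 V.
Balancing electrons gives n = 2.
ΔG° = −nFE° = −(2)(96485)(-2.67) = 515,230 J = +515.2 kJ/mol.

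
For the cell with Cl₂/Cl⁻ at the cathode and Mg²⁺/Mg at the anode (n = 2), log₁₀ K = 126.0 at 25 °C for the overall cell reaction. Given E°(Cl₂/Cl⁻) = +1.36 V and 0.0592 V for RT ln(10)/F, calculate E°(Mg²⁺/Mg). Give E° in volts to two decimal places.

-2.37 V

E°cell = (0.0592/n)·log K = (0.0592/2)(126.0) = +3.730 V.
Since Cl₂/Cl⁻ is the cathode and Mg²⁺/Mg the anode, E°cell = E°(Cl₂/Cl⁻) − E°(Mg²⁺/Mg).
So E°(Mg²⁺/Mg) = E°(Cl₂/Cl⁻) − E°cell = (+1.36) − (+3.730) = -2.37 V.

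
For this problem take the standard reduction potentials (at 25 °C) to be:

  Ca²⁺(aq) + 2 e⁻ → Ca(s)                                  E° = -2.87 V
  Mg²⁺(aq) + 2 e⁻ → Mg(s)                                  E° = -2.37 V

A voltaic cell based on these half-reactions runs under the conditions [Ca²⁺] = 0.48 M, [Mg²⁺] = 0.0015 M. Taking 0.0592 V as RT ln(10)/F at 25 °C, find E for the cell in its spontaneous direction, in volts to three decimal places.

+0.426 V

Mg²⁺/Mg is the cathode (higher E°), Ca²⁺/Ca the anode: E°cell = -2.37 − (-2.87) = +0.50 V, n = 2.
Overall: Mg²⁺(aq) + Ca(s) → Mg(s) + Ca²⁺(aq)
Q = [Ca²⁺] / ([Mg²⁺]); log Q = 2.505.
E = E° − (0.0592/n) log Q = +0.50 − (0.0592/2)(2.505) = +0.426 V.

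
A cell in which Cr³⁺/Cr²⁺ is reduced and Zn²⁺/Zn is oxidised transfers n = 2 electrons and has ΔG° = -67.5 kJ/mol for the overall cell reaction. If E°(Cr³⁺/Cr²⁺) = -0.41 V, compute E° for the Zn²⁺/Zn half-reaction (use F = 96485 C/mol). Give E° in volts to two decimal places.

E°cell = −ΔG°/(nF) = −(-67.5×10³)/((2)(96485)) = +0.350 V.
Since Cr³⁺/Cr²⁺ is the cathode and Zn²⁺/Zn the anode, E°cell = E°(Cr³⁺/Cr²⁺) − E°(Zn²⁺/Zn).
So E°(Zn²⁺/Zn) = E°(Cr³⁺/Cr²⁺) − E°cell = (-0.41) − (+0.350) = -0.76 V.

-0.76 V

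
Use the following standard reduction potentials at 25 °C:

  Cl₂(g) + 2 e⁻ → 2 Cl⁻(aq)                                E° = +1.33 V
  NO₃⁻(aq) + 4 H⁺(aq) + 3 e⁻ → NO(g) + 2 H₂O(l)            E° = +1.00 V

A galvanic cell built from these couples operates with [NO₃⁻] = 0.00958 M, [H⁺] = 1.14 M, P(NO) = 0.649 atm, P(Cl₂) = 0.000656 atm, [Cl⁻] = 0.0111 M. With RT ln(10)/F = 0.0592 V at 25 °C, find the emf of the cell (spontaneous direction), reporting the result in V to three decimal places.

Cl₂/Cl⁻ is the cathode (higher E°), NO₃⁻/NO the anode: E°cell = +1.33 − (+1.00) = +0.33 V, n = 6.
Overall: 3 Cl₂(g) + 2 NO(g) + 4 H₂O(l) → 6 Cl⁻(aq) + 2 NO₃⁻(aq) + 8 H⁺(aq)
Q = [Cl⁻]^6·[NO₃⁻]^2·[H⁺]^8 / (P(Cl₂)^3·P(NO)^2); log Q = -5.385.
E = E° − (0.0592/n) log Q = +0.33 − (0.0592/6)(-5.385) = +0.383 V.

+0.383 V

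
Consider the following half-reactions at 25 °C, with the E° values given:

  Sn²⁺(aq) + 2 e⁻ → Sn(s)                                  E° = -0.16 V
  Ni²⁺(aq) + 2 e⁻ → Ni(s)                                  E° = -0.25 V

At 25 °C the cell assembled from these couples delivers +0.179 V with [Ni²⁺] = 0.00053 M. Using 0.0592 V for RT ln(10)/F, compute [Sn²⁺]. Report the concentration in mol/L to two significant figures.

Sn²⁺/Sn is the cathode, Ni²⁺/Ni the anode: E°cell = +0.09 V, n = 2.
Overall reaction: Sn²⁺(aq) + Ni(s) → Sn(s) + Ni²⁺(aq); Q = [Ni²⁺]^1/[Sn²⁺]^1.
From E = E° − (0.0592/n) log Q: log Q = (E° − E)·n/0.0592 = (+0.09 − (+0.179))·2/0.0592 = -3.0068.
So 1·log[Sn²⁺] = 1·log(0.00053) − log Q = -3.2757 − (-3.0068) = -0.2689; [Sn²⁺] = 10^(-0.2689) ≈ 0.54 M.

0.54 M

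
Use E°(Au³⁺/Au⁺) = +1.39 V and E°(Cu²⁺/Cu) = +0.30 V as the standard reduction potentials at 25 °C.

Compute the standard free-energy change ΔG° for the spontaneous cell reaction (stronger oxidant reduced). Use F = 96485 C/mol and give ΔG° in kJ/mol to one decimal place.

-210.3 kJ/mol

Au³⁺/Au⁺ (E° = +1.39 V) is the cathode; Cu²⁺/Cu (E° = +0.30 V) is the anode, so E°cell = +1.09 V.
Balancing electrons gives n = 2 (lcm of 2 and 2).
ΔG° = −nFE° = −(2)(96485)(+1.09) = -210,337 J = -210.3 kJ/mol.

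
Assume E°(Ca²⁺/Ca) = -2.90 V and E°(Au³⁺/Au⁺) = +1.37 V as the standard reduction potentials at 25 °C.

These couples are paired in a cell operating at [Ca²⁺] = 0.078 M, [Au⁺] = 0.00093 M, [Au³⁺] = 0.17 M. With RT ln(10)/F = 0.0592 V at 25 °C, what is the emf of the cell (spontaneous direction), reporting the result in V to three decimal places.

Au³⁺/Au⁺ is the cathode (higher E°), Ca²⁺/Ca the anode: E°cell = +1.37 − (-2.90) = +4.27 V, n = 2.
Overall: Au³⁺(aq) + Ca(s) → Au⁺(aq) + Ca²⁺(aq)
Q = [Au⁺]·[Ca²⁺] / ([Au³⁺]); log Q = -3.370.
E = E° − (0.0592/n) log Q = +4.27 − (0.0592/2)(-3.370) = +4.370 V.

+4.370 V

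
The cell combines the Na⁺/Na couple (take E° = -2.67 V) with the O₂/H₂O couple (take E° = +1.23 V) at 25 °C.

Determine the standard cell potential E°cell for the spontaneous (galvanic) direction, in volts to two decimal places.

+3.90 V

The O₂/H₂O couple has the higher reduction potential, so it is the cathode; Na⁺/Na is oxidised at the anode.
E°cell = E°(cathode) − E°(anode) = (+1.23) − (-2.67) = +3.90 V.
Since E°cell > 0, the reaction is spontaneous under standard conditions.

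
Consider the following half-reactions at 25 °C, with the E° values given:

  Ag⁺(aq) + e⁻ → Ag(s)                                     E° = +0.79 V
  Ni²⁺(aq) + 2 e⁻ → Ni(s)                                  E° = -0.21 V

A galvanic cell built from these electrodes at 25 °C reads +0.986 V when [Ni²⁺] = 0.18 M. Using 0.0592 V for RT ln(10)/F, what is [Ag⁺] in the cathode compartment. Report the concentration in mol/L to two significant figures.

0.25 M

Ag⁺/Ag is the cathode, Ni²⁺/Ni the anode: E°cell = +1.00 V, n = 2.
Overall reaction: 2 Ag⁺(aq) + Ni(s) → 2 Ag(s) + Ni²⁺(aq); Q = [Ni²⁺]^1/[Ag⁺]^2.
From E = E° − (0.0592/n) log Q: log Q = (E° − E)·n/0.0592 = (+1.00 − (+0.986))·2/0.0592 = 0.4730.
So 2·log[Ag⁺] = 1·log(0.18) − log Q = -0.7447 − (0.4730) = -1.2177; log[Ag⁺] = -1.2177 / 2 = -0.6089; [Ag⁺] = 10^(-0.6089) ≈ 0.25 M.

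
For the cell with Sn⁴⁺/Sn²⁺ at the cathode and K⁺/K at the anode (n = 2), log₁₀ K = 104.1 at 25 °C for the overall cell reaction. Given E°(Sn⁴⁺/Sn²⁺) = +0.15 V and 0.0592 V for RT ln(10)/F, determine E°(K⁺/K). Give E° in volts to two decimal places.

-2.93 V

E°cell = (0.0592/n)·log K = (0.0592/2)(104.1) = +3.081 V.
Since Sn⁴⁺/Sn²⁺ is the cathode and K⁺/K the anode, E°cell = E°(Sn⁴⁺/Sn²⁺) − E°(K⁺/K).
So E°(K⁺/K) = E°(Sn⁴⁺/Sn²⁺) − E°cell = (+0.15) − (+3.081) = -2.93 V.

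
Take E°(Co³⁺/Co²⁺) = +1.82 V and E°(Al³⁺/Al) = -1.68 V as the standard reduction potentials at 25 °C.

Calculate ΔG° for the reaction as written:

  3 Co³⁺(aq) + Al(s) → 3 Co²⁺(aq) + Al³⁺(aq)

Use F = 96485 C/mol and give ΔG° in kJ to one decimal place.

As written, Co³⁺/Co²⁺ is reduced (cathode) and Al³⁺/Al is oxidised (anode), so E°cell = (+1.82) − (-1.68) = +3.50 V.
Balancing electrons gives n = 3.
ΔG° = −nFE° = −(3)(96485)(+3.50) = -1,013,092 J = -1013.1 kJ.

-1013.1 kJ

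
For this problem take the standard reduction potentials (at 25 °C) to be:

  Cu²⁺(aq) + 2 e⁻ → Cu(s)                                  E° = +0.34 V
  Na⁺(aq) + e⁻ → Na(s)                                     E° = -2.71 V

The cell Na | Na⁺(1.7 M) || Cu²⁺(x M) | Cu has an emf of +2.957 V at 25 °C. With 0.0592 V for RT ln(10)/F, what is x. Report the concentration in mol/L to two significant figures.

0.0021 M

Cu²⁺/Cu is the cathode, Na⁺/Na the anode: E°cell = +3.05 V, n = 2.
Overall reaction: Cu²⁺(aq) + 2 Na(s) → Cu(s) + 2 Na⁺(aq); Q = [Na⁺]^2/[Cu²⁺]^1.
From E = E° − (0.0592/n) log Q: log Q = (E° − E)·n/0.0592 = (+3.05 − (+2.957))·2/0.0592 = 3.1419.
So 1·log[Cu²⁺] = 2·log(1.7) − log Q = 0.4609 − (3.1419) = -2.6810; [Cu²⁺] = 10^(-2.6810) ≈ 0.0021 M.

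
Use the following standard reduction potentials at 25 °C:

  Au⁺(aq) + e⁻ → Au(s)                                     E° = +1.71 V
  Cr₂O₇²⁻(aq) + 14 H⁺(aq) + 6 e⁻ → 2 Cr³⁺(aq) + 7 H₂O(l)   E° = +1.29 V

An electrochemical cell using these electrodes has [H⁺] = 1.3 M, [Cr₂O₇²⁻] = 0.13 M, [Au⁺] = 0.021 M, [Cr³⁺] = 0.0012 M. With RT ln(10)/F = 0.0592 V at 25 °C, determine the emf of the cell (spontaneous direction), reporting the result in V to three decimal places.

+0.256 V

Au⁺/Au is the cathode (higher E°), Cr₂O₇²⁻/Cr³⁺ the anode: E°cell = +1.71 − (+1.29) = +0.42 V, n = 6.
Overall: 6 Au⁺(aq) + 2 Cr³⁺(aq) + 7 H₂O(l) → 6 Au(s) + Cr₂O₇²⁻(aq) + 14 H⁺(aq)
Q = [Cr₂O₇²⁻]·[H⁺]^14 / ([Au⁺]^6·[Cr³⁺]^2); log Q = 16.617.
E = E° − (0.0592/n) log Q = +0.42 − (0.0592/6)(16.617) = +0.256 V.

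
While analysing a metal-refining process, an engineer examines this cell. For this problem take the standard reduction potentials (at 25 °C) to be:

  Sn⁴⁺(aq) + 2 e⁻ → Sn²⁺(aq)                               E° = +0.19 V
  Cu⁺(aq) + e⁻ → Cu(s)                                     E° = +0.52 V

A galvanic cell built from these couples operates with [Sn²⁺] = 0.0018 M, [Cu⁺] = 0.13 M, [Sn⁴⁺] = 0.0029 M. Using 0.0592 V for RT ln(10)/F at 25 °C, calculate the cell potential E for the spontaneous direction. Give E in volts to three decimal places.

+0.271 V

Cu⁺/Cu is the cathode (higher E°), Sn⁴⁺/Sn²⁺ the anode: E°cell = +0.52 − (+0.19) = +0.33 V, n = 2.
Overall: 2 Cu⁺(aq) + Sn²⁺(aq) → 2 Cu(s) + Sn⁴⁺(aq)
Q = [Sn⁴⁺] / ([Cu⁺]^2·[Sn²⁺]); log Q = 1.979.
E = E° − (0.0592/n) log Q = +0.33 − (0.0592/2)(1.979) = +0.271 V.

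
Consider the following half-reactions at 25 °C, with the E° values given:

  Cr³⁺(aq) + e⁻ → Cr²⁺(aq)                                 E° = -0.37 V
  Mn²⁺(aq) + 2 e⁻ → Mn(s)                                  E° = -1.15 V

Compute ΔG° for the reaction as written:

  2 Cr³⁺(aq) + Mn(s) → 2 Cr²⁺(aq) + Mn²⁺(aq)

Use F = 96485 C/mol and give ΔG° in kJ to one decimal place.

As written, Cr³⁺/Cr²⁺ is reduced (cathode) and Mn²⁺/Mn is oxidised (anode), so E°cell = (-0.37) − (-1.15) = +0.78 V.
Balancing electrons gives n = 2.
ΔG° = −nFE° = −(2)(96485)(+0.78) = -150,517 J = -150.5 kJ.

-150.5 kJ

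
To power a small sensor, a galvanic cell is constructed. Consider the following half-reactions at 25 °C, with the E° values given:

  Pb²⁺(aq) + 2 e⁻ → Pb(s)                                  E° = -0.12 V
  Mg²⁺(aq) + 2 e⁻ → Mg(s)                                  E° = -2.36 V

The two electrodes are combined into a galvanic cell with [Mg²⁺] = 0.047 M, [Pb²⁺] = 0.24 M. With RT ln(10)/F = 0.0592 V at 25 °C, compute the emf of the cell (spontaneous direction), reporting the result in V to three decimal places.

+2.261 V

Pb²⁺/Pb is the cathode (higher E°), Mg²⁺/Mg the anode: E°cell = -0.12 − (-2.36) = +2.24 V, n = 2.
Overall: Pb²⁺(aq) + Mg(s) → Pb(s) + Mg²⁺(aq)
Q = [Mg²⁺] / ([Pb²⁺]); log Q = -0.708.
E = E° − (0.0592/n) log Q = +2.24 − (0.0592/2)(-0.708) = +2.261 V.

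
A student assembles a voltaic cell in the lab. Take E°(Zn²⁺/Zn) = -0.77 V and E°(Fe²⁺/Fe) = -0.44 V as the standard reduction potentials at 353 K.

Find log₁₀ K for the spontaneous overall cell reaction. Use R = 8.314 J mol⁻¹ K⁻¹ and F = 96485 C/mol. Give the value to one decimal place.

Cathode: Fe²⁺/Fe; anode: Zn²⁺/Zn. E°cell = (-0.44) − (-0.77) = +0.33 V, with n = 2.
ΔG° = −nFE° = −RT ln K, so ln K = nFE°/(RT) = (2)(96485)(+0.33) / ((8.314)(353)) = 21.698.
log₁₀ K = 21.698 / ln 10 = 9.4.

9.4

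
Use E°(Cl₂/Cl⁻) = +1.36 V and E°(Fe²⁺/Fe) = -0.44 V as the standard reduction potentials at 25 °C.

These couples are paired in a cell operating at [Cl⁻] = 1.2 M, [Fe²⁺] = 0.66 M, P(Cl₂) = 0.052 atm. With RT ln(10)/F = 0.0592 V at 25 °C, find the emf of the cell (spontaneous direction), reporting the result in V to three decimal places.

+1.763 V

Cl₂/Cl⁻ is the cathode (higher E°), Fe²⁺/Fe the anode: E°cell = +1.36 − (-0.44) = +1.80 V, n = 2.
Overall: Cl₂(g) + Fe(s) → 2 Cl⁻(aq) + Fe²⁺(aq)
Q = [Cl⁻]^2·[Fe²⁺] / (P(Cl₂)); log Q = 1.262.
E = E° − (0.0592/n) log Q = +1.80 − (0.0592/2)(1.262) = +1.763 V.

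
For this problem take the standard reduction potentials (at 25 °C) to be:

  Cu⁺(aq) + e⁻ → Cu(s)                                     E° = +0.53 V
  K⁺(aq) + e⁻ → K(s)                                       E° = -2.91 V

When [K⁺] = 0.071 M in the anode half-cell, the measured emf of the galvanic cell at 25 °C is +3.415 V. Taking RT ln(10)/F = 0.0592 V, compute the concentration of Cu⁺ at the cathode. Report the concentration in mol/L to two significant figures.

0.027 M

Cu⁺/Cu is the cathode, K⁺/K the anode: E°cell = +3.44 V, n = 1.
Overall reaction: Cu⁺(aq) + K(s) → Cu(s) + K⁺(aq); Q = [K⁺]^1/[Cu⁺]^1.
From E = E° − (0.0592/n) log Q: log Q = (E° − E)·n/0.0592 = (+3.44 − (+3.415))·1/0.0592 = 0.4223.
So 1·log[Cu⁺] = 1·log(0.071) − log Q = -1.1487 − (0.4223) = -1.5710; [Cu⁺] = 10^(-1.5710) ≈ 0.027 M.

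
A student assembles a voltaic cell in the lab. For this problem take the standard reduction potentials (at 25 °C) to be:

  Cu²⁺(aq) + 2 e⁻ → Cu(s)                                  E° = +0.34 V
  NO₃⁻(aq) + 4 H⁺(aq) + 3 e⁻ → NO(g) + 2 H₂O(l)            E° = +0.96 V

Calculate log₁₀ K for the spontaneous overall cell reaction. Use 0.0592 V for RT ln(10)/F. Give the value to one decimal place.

62.8

Cathode: NO₃⁻/NO; anode: Cu²⁺/Cu. E°cell = +0.62 V, n = 6.
log K = nE°cell / 0.0592 = (6)(+0.62) / 0.0592 = 62.8.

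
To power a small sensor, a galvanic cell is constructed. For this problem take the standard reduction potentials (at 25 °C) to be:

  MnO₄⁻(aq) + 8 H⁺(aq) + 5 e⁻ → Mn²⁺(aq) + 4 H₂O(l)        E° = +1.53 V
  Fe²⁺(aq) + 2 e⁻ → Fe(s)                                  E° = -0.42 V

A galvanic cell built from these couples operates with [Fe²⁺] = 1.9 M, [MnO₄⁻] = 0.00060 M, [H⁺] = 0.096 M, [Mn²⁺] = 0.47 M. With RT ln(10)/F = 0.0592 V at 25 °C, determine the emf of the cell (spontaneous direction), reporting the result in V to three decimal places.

+1.811 V

MnO₄⁻/Mn²⁺ is the cathode (higher E°), Fe²⁺/Fe the anode: E°cell = +1.53 − (-0.42) = +1.95 V, n = 10.
Overall: 2 MnO₄⁻(aq) + 16 H⁺(aq) + 5 Fe(s) → 2 Mn²⁺(aq) + 8 H₂O(l) + 5 Fe²⁺(aq)
Q = [Mn²⁺]^2·[Fe²⁺]^5 / ([MnO₄⁻]^2·[H⁺]^16); log Q = 23.465.
E = E° − (0.0592/n) log Q = +1.95 − (0.0592/10)(23.465) = +1.811 V.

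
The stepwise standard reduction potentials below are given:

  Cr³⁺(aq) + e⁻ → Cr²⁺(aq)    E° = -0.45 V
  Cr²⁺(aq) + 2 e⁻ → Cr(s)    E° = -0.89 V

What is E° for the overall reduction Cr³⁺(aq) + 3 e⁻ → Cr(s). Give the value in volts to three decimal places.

-0.743 V

Adding the free-energy changes (−nFE°) of the two steps gives −n₃FE°₃ = −n₁FE°₁ − n₂FE°₂.
E°₃ = (1×-0.45 + 2×-0.89) / 3 = (-2.230) / 3 = -0.743 V.
Simply averaging or adding the two E° values would be wrong; the electron-weighted sum is required.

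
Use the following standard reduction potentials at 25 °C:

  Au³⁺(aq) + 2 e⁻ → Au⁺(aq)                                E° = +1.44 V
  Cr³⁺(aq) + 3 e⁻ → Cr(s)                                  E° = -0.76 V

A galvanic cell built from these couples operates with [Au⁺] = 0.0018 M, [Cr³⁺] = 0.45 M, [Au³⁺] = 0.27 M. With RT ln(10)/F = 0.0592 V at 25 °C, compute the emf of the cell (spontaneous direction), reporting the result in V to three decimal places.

+2.271 V

Au³⁺/Au⁺ is the cathode (higher E°), Cr³⁺/Cr the anode: E°cell = +1.44 − (-0.76) = +2.20 V, n = 6.
Overall: 3 Au³⁺(aq) + 2 Cr(s) → 3 Au⁺(aq) + 2 Cr³⁺(aq)
Q = [Au⁺]^3·[Cr³⁺]^2 / ([Au³⁺]^3); log Q = -7.222.
E = E° − (0.0592/n) log Q = +2.20 − (0.0592/6)(-7.222) = +2.271 V.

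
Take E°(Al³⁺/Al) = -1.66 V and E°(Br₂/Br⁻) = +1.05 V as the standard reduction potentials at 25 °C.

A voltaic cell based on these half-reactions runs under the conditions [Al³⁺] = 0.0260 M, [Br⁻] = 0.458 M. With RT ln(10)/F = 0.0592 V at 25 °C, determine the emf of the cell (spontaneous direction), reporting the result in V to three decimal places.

Br₂/Br⁻ is the cathode (higher E°), Al³⁺/Al the anode: E°cell = +1.05 − (-1.66) = +2.71 V, n = 6.
Overall: 3 Br₂(l) + 2 Al(s) → 6 Br⁻(aq) + 2 Al³⁺(aq)
Q = [Br⁻]^6·[Al³⁺]^2; log Q = -5.205.
E = E° − (0.0592/n) log Q = +2.71 − (0.0592/6)(-5.205) = +2.761 V.

+2.761 V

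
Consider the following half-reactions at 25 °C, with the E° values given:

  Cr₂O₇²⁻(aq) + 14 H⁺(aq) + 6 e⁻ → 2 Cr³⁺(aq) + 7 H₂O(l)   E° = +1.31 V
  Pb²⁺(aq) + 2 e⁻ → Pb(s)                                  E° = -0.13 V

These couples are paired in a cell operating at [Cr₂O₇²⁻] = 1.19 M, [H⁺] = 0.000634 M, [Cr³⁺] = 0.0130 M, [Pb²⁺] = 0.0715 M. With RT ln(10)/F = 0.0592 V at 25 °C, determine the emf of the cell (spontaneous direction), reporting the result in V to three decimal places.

+1.070 V

Cr₂O₇²⁻/Cr³⁺ is the cathode (higher E°), Pb²⁺/Pb the anode: E°cell = +1.31 − (-0.13) = +1.44 V, n = 6.
Overall: Cr₂O₇²⁻(aq) + 14 H⁺(aq) + 3 Pb(s) → 2 Cr³⁺(aq) + 7 H₂O(l) + 3 Pb²⁺(aq)
Q = [Cr³⁺]^2·[Pb²⁺]^3 / ([Cr₂O₇²⁻]·[H⁺]^14); log Q = 37.486.
E = E° − (0.0592/n) log Q = +1.44 − (0.0592/6)(37.486) = +1.070 V.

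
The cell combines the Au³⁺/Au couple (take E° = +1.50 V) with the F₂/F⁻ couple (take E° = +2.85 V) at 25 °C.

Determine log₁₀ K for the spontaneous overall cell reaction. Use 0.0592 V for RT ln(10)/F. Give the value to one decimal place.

Cathode: F₂/F⁻; anode: Au³⁺/Au. E°cell = +1.35 V, n = 6.
log K = nE°cell / 0.0592 = (6)(+1.35) / 0.0592 = 136.8.

136.8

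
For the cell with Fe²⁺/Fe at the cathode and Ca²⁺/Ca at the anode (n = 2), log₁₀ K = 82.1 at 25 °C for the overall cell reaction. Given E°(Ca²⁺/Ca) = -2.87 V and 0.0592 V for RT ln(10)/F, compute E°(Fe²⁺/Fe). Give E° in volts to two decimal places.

E°cell = (0.0592/n)·log K = (0.0592/2)(82.1) = +2.430 V.
Since Fe²⁺/Fe is the cathode and Ca²⁺/Ca the anode, E°cell = E°(Fe²⁺/Fe) − E°(Ca²⁺/Ca).
So E°(Fe²⁺/Fe) = E°cell + E°(Ca²⁺/Ca) = +2.430 + (-2.87) = -0.44 V.

-0.44 V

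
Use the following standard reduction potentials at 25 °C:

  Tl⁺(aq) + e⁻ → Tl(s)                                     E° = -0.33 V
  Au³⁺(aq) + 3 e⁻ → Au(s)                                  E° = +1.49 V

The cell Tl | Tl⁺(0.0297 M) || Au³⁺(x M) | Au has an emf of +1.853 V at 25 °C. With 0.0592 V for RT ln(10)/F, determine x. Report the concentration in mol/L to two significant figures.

Au³⁺/Au is the cathode, Tl⁺/Tl the anode: E°cell = +1.82 V, n = 3.
Overall reaction: Au³⁺(aq) + 3 Tl(s) → Au(s) + 3 Tl⁺(aq); Q = [Tl⁺]^3/[Au³⁺]^1.
From E = E° − (0.0592/n) log Q: log Q = (E° − E)·n/0.0592 = (+1.82 − (+1.853))·3/0.0592 = -1.6723.
So 1·log[Au³⁺] = 3·log(0.0297) − log Q = -4.5817 − (-1.6723) = -2.9094; [Au³⁺] = 10^(-2.9094) ≈ 0.0012 M.

0.0012 M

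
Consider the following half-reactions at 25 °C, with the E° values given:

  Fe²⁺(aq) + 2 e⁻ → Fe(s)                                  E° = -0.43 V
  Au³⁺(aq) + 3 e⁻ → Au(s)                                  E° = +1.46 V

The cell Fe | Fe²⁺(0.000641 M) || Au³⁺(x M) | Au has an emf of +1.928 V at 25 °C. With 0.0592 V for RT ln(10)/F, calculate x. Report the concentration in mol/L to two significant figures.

Au³⁺/Au is the cathode, Fe²⁺/Fe the anode: E°cell = +1.89 V, n = 6.
Overall reaction: 2 Au³⁺(aq) + 3 Fe(s) → 2 Au(s) + 3 Fe²⁺(aq); Q = [Fe²⁺]^3/[Au³⁺]^2.
From E = E° − (0.0592/n) log Q: log Q = (E° − E)·n/0.0592 = (+1.89 − (+1.928))·6/0.0592 = -3.8514.
So 2·log[Au³⁺] = 3·log(0.000641) − log Q = -9.5794 − (-3.8514) = -5.7280; log[Au³⁺] = -5.7280 / 2 = -2.8640; [Au³⁺] = 10^(-2.8640) ≈ 0.0014 M.

0.0014 M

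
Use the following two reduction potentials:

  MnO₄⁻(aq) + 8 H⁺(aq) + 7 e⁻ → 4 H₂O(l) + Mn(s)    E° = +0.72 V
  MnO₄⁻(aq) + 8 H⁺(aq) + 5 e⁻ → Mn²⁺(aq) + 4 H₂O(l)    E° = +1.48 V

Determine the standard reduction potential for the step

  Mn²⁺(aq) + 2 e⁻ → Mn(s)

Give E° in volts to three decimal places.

-1.180 V

Sequential free energies add, so n₃E°₃ = n₁E°₁ + n₂E°₂.
With n₃ = 7, and the known step contributing 5×(+1.48) V, the unknown satisfies 2·E° = 7×(+0.72) − 5×(+1.48) = -2.360.
E° = -2.360 / 2 = -1.180 V.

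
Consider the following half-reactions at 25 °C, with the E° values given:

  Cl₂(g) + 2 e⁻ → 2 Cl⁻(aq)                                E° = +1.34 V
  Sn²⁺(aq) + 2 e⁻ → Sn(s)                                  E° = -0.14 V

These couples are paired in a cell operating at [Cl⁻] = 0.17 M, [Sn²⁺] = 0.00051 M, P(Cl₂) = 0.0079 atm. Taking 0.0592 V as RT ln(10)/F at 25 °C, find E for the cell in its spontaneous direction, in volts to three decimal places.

Cl₂/Cl⁻ is the cathode (higher E°), Sn²⁺/Sn the anode: E°cell = +1.34 − (-0.14) = +1.48 V, n = 2.
Overall: Cl₂(g) + Sn(s) → 2 Cl⁻(aq) + Sn²⁺(aq)
Q = [Cl⁻]^2·[Sn²⁺] / (P(Cl₂)); log Q = -2.729.
E = E° − (0.0592/n) log Q = +1.48 − (0.0592/2)(-2.729) = +1.561 V.

+1.561 V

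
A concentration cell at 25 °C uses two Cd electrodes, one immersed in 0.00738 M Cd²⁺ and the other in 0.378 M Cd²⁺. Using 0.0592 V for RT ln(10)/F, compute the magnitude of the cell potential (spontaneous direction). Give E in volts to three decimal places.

For a concentration cell E°cell = 0. The 0.378 M side is the cathode (reduction is favoured where [Cd²⁺] is higher).
With n = 2, E = −(0.0592/2) log([Cd²⁺]ₐₙ/[Cd²⁺]꜀ₐₜ) = −(0.0592/2) log(0.00738/0.378) = −(0.0592/2)(-1.709) = +0.051 V.

+0.051 V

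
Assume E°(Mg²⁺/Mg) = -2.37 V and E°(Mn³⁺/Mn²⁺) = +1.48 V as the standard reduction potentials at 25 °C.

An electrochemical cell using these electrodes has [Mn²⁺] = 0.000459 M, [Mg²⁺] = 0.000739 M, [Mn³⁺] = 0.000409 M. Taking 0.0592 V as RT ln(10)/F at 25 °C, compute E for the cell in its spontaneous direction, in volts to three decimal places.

Mn³⁺/Mn²⁺ is the cathode (higher E°), Mg²⁺/Mg the anode: E°cell = +1.48 − (-2.37) = +3.85 V, n = 2.
Overall: 2 Mn³⁺(aq) + Mg(s) → 2 Mn²⁺(aq) + Mg²⁺(aq)
Q = [Mn²⁺]^2·[Mg²⁺] / ([Mn³⁺]^2); log Q = -3.031.
E = E° − (0.0592/n) log Q = +3.85 − (0.0592/2)(-3.031) = +3.940 V.

+3.940 V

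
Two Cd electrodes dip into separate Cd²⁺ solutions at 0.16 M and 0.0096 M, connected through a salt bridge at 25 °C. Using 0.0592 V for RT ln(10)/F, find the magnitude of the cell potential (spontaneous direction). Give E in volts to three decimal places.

+0.036 V

For a concentration cell E°cell = 0. The 0.16 M side is the cathode (reduction is favoured where [Cd²⁺] is higher).
With n = 2, E = −(0.0592/2) log([Cd²⁺]ₐₙ/[Cd²⁺]꜀ₐₜ) = −(0.0592/2) log(0.0096/0.16) = −(0.0592/2)(-1.222) = +0.036 V.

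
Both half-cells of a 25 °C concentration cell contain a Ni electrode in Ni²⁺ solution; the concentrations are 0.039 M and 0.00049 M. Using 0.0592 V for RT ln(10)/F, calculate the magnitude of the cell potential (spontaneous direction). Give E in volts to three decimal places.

+0.056 V

For a concentration cell E°cell = 0. The 0.039 M side is the cathode (reduction is favoured where [Ni²⁺] is higher).
With n = 2, E = −(0.0592/2) log([Ni²⁺]ₐₙ/[Ni²⁺]꜀ₐₜ) = −(0.0592/2) log(0.00049/0.039) = −(0.0592/2)(-1.901) = +0.056 V.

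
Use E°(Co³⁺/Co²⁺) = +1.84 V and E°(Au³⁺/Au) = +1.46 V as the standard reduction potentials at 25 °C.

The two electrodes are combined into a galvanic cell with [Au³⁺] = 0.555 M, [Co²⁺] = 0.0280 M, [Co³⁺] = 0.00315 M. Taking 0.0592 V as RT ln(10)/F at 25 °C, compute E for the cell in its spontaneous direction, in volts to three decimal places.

Co³⁺/Co²⁺ is the cathode (higher E°), Au³⁺/Au the anode: E°cell = +1.84 − (+1.46) = +0.38 V, n = 3.
Overall: 3 Co³⁺(aq) + Au(s) → 3 Co²⁺(aq) + Au³⁺(aq)
Q = [Co²⁺]^3·[Au³⁺] / ([Co³⁺]^3); log Q = 2.591.
E = E° − (0.0592/n) log Q = +0.38 − (0.0592/3)(2.591) = +0.329 V.

+0.329 V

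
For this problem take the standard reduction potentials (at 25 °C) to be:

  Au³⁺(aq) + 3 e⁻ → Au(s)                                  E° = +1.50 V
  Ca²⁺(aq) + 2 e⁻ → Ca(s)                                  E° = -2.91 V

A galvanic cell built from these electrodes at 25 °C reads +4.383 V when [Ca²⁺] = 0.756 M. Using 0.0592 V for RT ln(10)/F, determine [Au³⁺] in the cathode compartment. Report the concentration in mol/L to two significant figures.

Au³⁺/Au is the cathode, Ca²⁺/Ca the anode: E°cell = +4.41 V, n = 6.
Overall reaction: 2 Au³⁺(aq) + 3 Ca(s) → 2 Au(s) + 3 Ca²⁺(aq); Q = [Ca²⁺]^3/[Au³⁺]^2.
From E = E° − (0.0592/n) log Q: log Q = (E° − E)·n/0.0592 = (+4.41 − (+4.383))·6/0.0592 = 2.7365.
So 2·log[Au³⁺] = 3·log(0.756) − log Q = -0.3644 − (2.7365) = -3.1009; log[Au³⁺] = -3.1009 / 2 = -1.5505; [Au³⁺] = 10^(-1.5505) ≈ 0.028 M.

0.028 M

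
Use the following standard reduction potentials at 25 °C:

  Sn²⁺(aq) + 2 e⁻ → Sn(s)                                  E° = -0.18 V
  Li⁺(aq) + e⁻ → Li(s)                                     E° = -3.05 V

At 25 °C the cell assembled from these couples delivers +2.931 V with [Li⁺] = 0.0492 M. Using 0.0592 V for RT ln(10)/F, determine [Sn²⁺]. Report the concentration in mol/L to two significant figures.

Sn²⁺/Sn is the cathode, Li⁺/Li the anode: E°cell = +2.87 V, n = 2.
Overall reaction: Sn²⁺(aq) + 2 Li(s) → Sn(s) + 2 Li⁺(aq); Q = [Li⁺]^2/[Sn²⁺]^1.
From E = E° − (0.0592/n) log Q: log Q = (E° − E)·n/0.0592 = (+2.87 − (+2.931))·2/0.0592 = -2.0608.
So 1·log[Sn²⁺] = 2·log(0.0492) − log Q = -2.6161 − (-2.0608) = -0.5553; [Sn²⁺] = 10^(-0.5553) ≈ 0.28 M.

0.28 M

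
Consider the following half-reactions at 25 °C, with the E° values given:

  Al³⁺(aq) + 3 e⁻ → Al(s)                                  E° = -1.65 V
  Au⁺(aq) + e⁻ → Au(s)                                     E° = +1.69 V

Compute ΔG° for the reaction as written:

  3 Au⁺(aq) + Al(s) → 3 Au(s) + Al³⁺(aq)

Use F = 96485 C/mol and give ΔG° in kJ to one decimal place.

As written, Au⁺/Au is reduced (cathode) and Al³⁺/Al is oxidised (anode), so E°cell = (+1.69) − (-1.65) = +3.34 V.
Balancing electrons gives n = 3.
ΔG° = −nFE° = −(3)(96485)(+3.34) = -966,780 J = -966.8 kJ.

-966.8 kJ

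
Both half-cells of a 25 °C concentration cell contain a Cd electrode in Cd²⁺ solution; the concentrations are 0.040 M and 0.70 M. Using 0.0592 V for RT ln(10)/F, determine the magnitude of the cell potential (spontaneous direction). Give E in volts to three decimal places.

+0.037 V

For a concentration cell E°cell = 0. The 0.70 M side is the cathode (reduction is favoured where [Cd²⁺] is higher).
With n = 2, E = −(0.0592/2) log([Cd²⁺]ₐₙ/[Cd²⁺]꜀ₐₜ) = −(0.0592/2) log(0.04/0.7) = −(0.0592/2)(-1.243) = +0.037 V.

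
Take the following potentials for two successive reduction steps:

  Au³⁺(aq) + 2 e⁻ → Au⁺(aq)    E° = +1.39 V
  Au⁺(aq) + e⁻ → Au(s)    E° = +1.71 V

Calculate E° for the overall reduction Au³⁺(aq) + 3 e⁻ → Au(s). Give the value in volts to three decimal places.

Since ΔG° = −nFE° is additive over sequential reductions, n₃E°₃ = n₁E°₁ + n₂E°₂.
E°₃ = (2×+1.39 + 1×+1.71) / 3 = (+4.490) / 3 = +1.497 V.
Simply averaging or adding the two E° values would be wrong; the electron-weighted sum is required.

+1.497 V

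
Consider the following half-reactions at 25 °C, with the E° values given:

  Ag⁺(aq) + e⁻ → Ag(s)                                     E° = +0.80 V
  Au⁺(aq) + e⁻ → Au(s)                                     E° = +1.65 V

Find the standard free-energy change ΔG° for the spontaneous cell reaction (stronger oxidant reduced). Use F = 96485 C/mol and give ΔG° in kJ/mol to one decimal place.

Au⁺/Au (E° = +1.65 V) is the cathode; Ag⁺/Ag (E° = +0.80 V) is the anode, so E°cell = +0.85 V.
Balancing electrons gives n = 1 (lcm of 1 and 1).
ΔG° = −nFE° = −(1)(96485)(+0.85) = -82,012 J = -82.0 kJ/mol.

-82.0 kJ/mol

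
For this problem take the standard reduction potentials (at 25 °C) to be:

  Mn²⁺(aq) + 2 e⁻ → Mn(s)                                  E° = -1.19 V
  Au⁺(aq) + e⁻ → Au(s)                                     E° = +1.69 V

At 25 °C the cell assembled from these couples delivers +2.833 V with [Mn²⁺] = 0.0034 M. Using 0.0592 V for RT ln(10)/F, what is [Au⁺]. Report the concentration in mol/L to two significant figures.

Au⁺/Au is the cathode, Mn²⁺/Mn the anode: E°cell = +2.88 V, n = 2.
Overall reaction: 2 Au⁺(aq) + Mn(s) → 2 Au(s) + Mn²⁺(aq); Q = [Mn²⁺]^1/[Au⁺]^2.
From E = E° − (0.0592/n) log Q: log Q = (E° − E)·n/0.0592 = (+2.88 − (+2.833))·2/0.0592 = 1.5878.
So 2·log[Au⁺] = 1·log(0.0034) − log Q = -2.4685 − (1.5878) = -4.0563; log[Au⁺] = -4.0563 / 2 = -2.0282; [Au⁺] = 10^(-2.0282) ≈ 0.0094 M.

0.0094 M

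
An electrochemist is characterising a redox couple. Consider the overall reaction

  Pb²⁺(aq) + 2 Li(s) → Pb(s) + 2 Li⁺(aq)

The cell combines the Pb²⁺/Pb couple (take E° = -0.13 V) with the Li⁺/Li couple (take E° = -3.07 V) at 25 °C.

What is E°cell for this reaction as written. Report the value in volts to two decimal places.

+2.94 V

The Pb²⁺/Pb couple has the higher reduction potential, so it is the cathode; Li⁺/Li is oxidised at the anode.
E°cell = E°(cathode) − E°(anode) = (-0.13) − (-3.07) = +2.94 V.
Since E°cell > 0, the reaction is spontaneous under standard conditions.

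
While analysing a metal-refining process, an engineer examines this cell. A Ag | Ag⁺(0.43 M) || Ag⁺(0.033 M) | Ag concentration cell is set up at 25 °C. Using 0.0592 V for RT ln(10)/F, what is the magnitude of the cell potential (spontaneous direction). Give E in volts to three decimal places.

+0.066 V

For a concentration cell E°cell = 0. The 0.43 M side is the cathode (reduction is favoured where [Ag⁺] is higher).
With n = 1, E = −(0.0592/1) log([Ag⁺]ₐₙ/[Ag⁺]꜀ₐₜ) = −(0.0592/1) log(0.033/0.43) = −(0.0592/1)(-1.115) = +0.066 V.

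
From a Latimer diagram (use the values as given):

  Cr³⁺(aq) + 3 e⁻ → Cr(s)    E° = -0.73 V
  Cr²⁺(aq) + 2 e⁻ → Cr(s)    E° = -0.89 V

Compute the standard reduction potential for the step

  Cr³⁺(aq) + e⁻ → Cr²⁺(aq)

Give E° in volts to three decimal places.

Sequential free energies add, so n₃E°₃ = n₁E°₁ + n₂E°₂.
With n₃ = 3, and the known step contributing 2×(-0.89) V, the unknown satisfies 1·E° = 3×(-0.73) − 2×(-0.89) = -0.410.
E° = -0.410 / 1 = -0.410 V.

-0.410 V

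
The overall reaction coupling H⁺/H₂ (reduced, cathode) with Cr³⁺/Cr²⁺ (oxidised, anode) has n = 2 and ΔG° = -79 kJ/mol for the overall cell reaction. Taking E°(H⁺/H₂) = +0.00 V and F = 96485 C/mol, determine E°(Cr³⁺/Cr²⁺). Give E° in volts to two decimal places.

-0.41 V

E°cell = −ΔG°/(nF) = −(-79×10³)/((2)(96485)) = +0.409 V.
Since H⁺/H₂ is the cathode and Cr³⁺/Cr²⁺ the anode, E°cell = E°(H⁺/H₂) − E°(Cr³⁺/Cr²⁺).
So E°(Cr³⁺/Cr²⁺) = E°(H⁺/H₂) − E°cell = (+0.00) − (+0.409) = -0.41 V.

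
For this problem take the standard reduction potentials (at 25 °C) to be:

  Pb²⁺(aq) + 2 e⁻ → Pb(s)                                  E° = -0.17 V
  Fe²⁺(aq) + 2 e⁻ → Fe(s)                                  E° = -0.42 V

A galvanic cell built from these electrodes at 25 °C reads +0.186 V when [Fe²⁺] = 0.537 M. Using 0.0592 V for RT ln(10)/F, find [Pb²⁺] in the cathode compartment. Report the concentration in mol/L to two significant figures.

Pb²⁺/Pb is the cathode, Fe²⁺/Fe the anode: E°cell = +0.25 V, n = 2.
Overall reaction: Pb²⁺(aq) + Fe(s) → Pb(s) + Fe²⁺(aq); Q = [Fe²⁺]^1/[Pb²⁺]^1.
From E = E° − (0.0592/n) log Q: log Q = (E° − E)·n/0.0592 = (+0.25 − (+0.186))·2/0.0592 = 2.1622.
So 1·log[Pb²⁺] = 1·log(0.537) − log Q = -0.2700 − (2.1622) = -2.4322; [Pb²⁺] = 10^(-2.4322) ≈ 0.0037 M.

0.0037 M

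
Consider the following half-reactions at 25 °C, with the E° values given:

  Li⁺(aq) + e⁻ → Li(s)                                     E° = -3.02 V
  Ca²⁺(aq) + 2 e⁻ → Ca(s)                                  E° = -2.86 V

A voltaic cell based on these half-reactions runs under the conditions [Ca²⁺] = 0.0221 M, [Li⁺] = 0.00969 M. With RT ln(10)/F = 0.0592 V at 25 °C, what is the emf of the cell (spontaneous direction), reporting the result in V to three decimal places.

+0.230 V

Ca²⁺/Ca is the cathode (higher E°), Li⁺/Li the anode: E°cell = -2.86 − (-3.02) = +0.16 V, n = 2.
Overall: Ca²⁺(aq) + 2 Li(s) → Ca(s) + 2 Li⁺(aq)
Q = [Li⁺]^2 / ([Ca²⁺]); log Q = -2.372.
E = E° − (0.0592/n) log Q = +0.16 − (0.0592/2)(-2.372) = +0.230 V.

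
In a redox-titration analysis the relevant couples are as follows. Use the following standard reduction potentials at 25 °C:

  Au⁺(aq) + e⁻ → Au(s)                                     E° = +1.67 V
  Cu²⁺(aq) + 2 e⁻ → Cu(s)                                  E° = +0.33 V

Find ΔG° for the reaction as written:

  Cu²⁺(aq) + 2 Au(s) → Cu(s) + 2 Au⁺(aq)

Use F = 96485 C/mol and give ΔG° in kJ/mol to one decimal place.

As written, Cu²⁺/Cu is reduced (cathode) and Au⁺/Au is oxidised (anode), so E°cell = (+0.33) − (+1.67) = -1.34 V.
Balancing electrons gives n = 2.
ΔG° = −nFE° = −(2)(96485)(-1.34) = 258,580 J = +258.6 kJ/mol.

+258.6 kJ/mol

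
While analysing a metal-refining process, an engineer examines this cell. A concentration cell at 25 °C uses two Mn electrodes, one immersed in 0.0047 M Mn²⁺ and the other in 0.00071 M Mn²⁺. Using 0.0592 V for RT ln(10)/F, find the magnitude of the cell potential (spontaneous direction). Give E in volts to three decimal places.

For a concentration cell E°cell = 0. The 0.0047 M side is the cathode (reduction is favoured where [Mn²⁺] is higher).
With n = 2, E = −(0.0592/2) log([Mn²⁺]ₐₙ/[Mn²⁺]꜀ₐₜ) = −(0.0592/2) log(0.00071/0.0047) = −(0.0592/2)(-0.821) = +0.024 V.

+0.024 V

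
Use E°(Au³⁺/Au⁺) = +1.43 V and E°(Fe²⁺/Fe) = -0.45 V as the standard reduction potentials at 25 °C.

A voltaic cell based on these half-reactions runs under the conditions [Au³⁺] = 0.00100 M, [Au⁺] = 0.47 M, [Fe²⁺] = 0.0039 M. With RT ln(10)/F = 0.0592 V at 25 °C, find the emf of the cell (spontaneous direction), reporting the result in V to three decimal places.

Au³⁺/Au⁺ is the cathode (higher E°), Fe²⁺/Fe the anode: E°cell = +1.43 − (-0.45) = +1.88 V, n = 2.
Overall: Au³⁺(aq) + Fe(s) → Au⁺(aq) + Fe²⁺(aq)
Q = [Au⁺]·[Fe²⁺] / ([Au³⁺]); log Q = 0.263.
E = E° − (0.0592/n) log Q = +1.88 − (0.0592/2)(0.263) = +1.872 V.

+1.872 V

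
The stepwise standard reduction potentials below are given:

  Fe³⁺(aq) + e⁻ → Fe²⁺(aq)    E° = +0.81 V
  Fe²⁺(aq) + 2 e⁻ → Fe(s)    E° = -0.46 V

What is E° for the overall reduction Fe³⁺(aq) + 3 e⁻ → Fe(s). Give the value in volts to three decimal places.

Adding the free-energy changes (−nFE°) of the two steps gives −n₃FE°₃ = −n₁FE°₁ − n₂FE°₂.
E°₃ = (1×+0.81 + 2×-0.46) / 3 = (-0.110) / 3 = -0.037 V.

-0.037 V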